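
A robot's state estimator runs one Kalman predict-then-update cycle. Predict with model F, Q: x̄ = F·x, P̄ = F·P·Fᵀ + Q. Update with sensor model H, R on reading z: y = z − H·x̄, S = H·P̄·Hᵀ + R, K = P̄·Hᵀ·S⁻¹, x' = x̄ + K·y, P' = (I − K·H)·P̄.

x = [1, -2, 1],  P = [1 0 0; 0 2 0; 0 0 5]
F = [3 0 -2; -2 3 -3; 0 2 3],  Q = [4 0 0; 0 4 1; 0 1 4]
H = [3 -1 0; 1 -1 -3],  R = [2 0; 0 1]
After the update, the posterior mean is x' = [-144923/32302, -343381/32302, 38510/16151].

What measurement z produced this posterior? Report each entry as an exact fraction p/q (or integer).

x̄ = F·x = [1, -11, -1]
P̄ = F·P·Fᵀ + Q = [33 24 -30; 24 71 -32; -30 -32 57]
S = H·P̄·Hᵀ + R = [226 248; 248 558]
K = P̄·Hᵀ·S⁻¹ = [279/1042 1887/32302; -187/1042 5413/32302; 77/521 -11905/32302]
x' − x̄ = [-177225/32302, 11941/32302, 54661/16151] = K·y
y = (KᵀK)⁻¹·Kᵀ·(x' − x̄) = [-17, -16]
z = y + H·x̄ = [-17, -16] + [14, 15] = [-3, -1]

z = [-3, -1]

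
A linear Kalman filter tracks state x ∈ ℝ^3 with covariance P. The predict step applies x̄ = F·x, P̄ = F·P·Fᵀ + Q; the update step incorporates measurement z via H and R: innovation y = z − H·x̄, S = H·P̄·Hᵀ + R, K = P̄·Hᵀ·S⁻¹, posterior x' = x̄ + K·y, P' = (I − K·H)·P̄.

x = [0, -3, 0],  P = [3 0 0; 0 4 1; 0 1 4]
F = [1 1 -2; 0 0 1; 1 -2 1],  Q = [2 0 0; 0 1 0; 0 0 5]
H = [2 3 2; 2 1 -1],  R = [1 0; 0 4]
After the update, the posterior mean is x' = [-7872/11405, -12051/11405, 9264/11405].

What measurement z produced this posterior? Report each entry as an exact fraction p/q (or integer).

x̄ = F·x = [-3, 0, 6]
P̄ = F·P·Fᵀ + Q = [21 -7 -8; -7 5 2; -8 2 24]
S = H·P̄·Hᵀ + R = [102 -23; -23 117]
K = P̄·Hᵀ·S⁻¹ = [1574/11405 4501/11405; 332/11405 -1007/11405; 3572/11405 -3002/11405]
x' − x̄ = [26343/11405, -12051/11405, -59166/11405] = K·y
y = (KᵀK)⁻¹·Kᵀ·(x' − x̄) = [-9, 9]
z = y + H·x̄ = [-9, 9] + [6, -12] = [-3, -3]

z = [-3, -3]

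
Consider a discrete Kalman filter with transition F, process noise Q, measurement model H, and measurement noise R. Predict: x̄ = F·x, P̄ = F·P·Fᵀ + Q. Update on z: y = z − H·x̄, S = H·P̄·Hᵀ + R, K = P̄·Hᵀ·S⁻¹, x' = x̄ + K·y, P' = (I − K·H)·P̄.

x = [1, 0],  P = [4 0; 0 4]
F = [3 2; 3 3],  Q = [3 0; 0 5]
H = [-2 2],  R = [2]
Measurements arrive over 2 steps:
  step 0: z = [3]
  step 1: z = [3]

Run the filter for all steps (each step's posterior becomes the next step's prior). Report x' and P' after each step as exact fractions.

step 0: x̄ = F·x = [3, 3]
step 0: P̄ = F·P·Fᵀ + Q = [55 60; 60 77]
step 0: y = z − H·x̄ = [3]
step 0: S = H·P̄·Hᵀ + R = [50]
step 0: K = P̄·Hᵀ·S⁻¹ = [1/5; 17/25]
step 0: x' = x̄ + K·y = [18/5, 126/25]
step 0: P' = (I − K·H)·P̄ = [53 266/5; 266/5 1347/25]
step 1: x̄ = F·x = [522/25, 648/25]
step 1: P̄ = F·P·Fᵀ + Q = [33348/25 39957/25; 39957/25 48113/25]
step 1: y = z − H·x̄ = [-177/25]
step 1: S = H·P̄·Hᵀ + R = [6238/25]
step 1: K = P̄·Hᵀ·S⁻¹ = [6609/3119; 8156/3119]
step 1: x' = x̄ + K·y = [18333/3119, 23100/3119]
step 1: P' = (I − K·H)·P̄ = [666186/3119 672795/3119; 672795/3119 680951/3119]

step 0: x' = [18/5, 126/25], P' = [53 266/5; 266/5 1347/25]
step 1: x' = [18333/3119, 23100/3119], P' = [666186/3119 672795/3119; 672795/3119 680951/3119]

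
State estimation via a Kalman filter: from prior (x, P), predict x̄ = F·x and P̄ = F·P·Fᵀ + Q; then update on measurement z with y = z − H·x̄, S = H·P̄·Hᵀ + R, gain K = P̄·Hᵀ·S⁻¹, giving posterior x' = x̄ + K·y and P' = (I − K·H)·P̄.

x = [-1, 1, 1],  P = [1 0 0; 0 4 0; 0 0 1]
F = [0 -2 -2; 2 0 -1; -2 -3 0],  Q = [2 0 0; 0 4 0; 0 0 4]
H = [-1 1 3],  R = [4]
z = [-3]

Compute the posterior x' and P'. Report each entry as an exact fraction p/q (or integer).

x' = [-1088/259, -772/259, -363/259]
P' = [2994/259 778/259 808/259; 778/259 2306/259 -516/259; 808/259 -516/259 580/259]

x̄ = F·x = [-4, -3, -1]
P̄ = F·P·Fᵀ + Q = [22 2 24; 2 9 -4; 24 -4 44]
y = z − H·x̄ = [-1]
S = H·P̄·Hᵀ + R = [259]
K = P̄·Hᵀ·S⁻¹ = [52/259; -5/259; 104/259]
x' = x̄ + K·y = [-1088/259, -772/259, -363/259]
P' = (I − K·H)·P̄ = [2994/259 778/259 808/259; 778/259 2306/259 -516/259; 808/259 -516/259 580/259]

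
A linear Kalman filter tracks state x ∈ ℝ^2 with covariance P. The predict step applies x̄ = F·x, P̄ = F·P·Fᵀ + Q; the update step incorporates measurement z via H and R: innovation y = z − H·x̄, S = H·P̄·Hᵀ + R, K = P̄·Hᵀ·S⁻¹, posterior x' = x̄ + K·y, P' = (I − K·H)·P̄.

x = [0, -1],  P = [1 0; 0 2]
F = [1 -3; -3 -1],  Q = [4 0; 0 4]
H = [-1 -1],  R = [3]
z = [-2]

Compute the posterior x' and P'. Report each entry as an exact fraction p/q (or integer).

x̄ = F·x = [3, 1]
P̄ = F·P·Fᵀ + Q = [23 3; 3 15]
y = z − H·x̄ = [2]
S = H·P̄·Hᵀ + R = [47]
K = P̄·Hᵀ·S⁻¹ = [-26/47; -18/47]
x' = x̄ + K·y = [89/47, 11/47]
P' = (I − K·H)·P̄ = [405/47 -327/47; -327/47 381/47]

x' = [89/47, 11/47]
P' = [405/47 -327/47; -327/47 381/47]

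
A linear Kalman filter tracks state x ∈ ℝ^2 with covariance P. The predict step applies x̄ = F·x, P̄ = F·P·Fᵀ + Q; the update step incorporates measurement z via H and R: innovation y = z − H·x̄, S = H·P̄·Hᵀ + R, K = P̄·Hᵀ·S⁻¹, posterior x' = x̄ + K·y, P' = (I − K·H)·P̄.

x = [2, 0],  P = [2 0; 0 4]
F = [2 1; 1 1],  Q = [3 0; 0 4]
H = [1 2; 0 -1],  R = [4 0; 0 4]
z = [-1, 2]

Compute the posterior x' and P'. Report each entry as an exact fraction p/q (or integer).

x' = [9/7, -38/35]
P' = [4 -8/7; -8/7 36/35]

x̄ = F·x = [4, 2]
P̄ = F·P·Fᵀ + Q = [15 8; 8 10]
y = z − H·x̄ = [-9, 4]
S = H·P̄·Hᵀ + R = [91 -28; -28 14]
K = P̄·Hᵀ·S⁻¹ = [3/7 2/7; 8/35 -9/35]
x' = x̄ + K·y = [9/7, -38/35]
P' = (I − K·H)·P̄ = [4 -8/7; -8/7 36/35]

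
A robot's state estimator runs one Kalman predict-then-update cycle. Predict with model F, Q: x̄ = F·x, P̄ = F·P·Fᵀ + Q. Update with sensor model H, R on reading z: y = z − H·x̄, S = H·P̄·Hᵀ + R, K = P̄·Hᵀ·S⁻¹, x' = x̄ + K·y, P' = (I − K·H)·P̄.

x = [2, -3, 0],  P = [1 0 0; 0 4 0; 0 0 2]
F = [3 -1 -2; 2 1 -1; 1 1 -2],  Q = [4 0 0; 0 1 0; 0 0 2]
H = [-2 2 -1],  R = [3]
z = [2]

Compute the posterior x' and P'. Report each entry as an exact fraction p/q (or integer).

x' = [3/2, 1, -5/2]
P' = [175/34 6 103/34; 6 11 10; 103/34 10 483/34]

x̄ = F·x = [9, 1, -1]
P̄ = F·P·Fᵀ + Q = [25 6 7; 6 11 10; 7 10 15]
y = z − H·x̄ = [17]
S = H·P̄·Hᵀ + R = [102]
K = P̄·Hᵀ·S⁻¹ = [-15/34; 0; -3/34]
x' = x̄ + K·y = [3/2, 1, -5/2]
P' = (I − K·H)·P̄ = [175/34 6 103/34; 6 11 10; 103/34 10 483/34]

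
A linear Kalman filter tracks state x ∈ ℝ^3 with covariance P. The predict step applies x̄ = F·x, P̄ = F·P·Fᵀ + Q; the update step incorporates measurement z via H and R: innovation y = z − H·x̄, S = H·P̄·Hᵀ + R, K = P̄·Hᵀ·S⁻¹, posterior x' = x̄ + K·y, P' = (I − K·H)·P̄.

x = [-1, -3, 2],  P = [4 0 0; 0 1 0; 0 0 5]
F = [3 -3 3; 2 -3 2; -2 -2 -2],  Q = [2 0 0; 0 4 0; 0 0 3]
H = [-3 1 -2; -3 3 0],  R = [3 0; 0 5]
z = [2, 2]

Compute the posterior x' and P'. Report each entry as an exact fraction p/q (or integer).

x̄ = F·x = [12, 11, 4]
P̄ = F·P·Fᵀ + Q = [92 63 -48; 63 49 -30; -48 -30 43]
y = z − H·x̄ = [35, 5]
S = H·P̄·Hᵀ + R = [218 111; 111 140]
K = P̄·Hᵀ·S⁻¹ = [-6723/18199 -5979/18199; -6538/18199 -276/18199; -2074/18199 8664/18199]
x' = x̄ + K·y = [-46812/18199, -30021/18199, 43526/18199]
P' = (I − K·H)·P̄ = [367544/18199 357579/18199 -362442/18199; 357579/18199 357119/18199 -348002/18199; -362442/18199 -348002/18199 372773/18199]

x' = [-46812/18199, -30021/18199, 43526/18199]
P' = [367544/18199 357579/18199 -362442/18199; 357579/18199 357119/18199 -348002/18199; -362442/18199 -348002/18199 372773/18199]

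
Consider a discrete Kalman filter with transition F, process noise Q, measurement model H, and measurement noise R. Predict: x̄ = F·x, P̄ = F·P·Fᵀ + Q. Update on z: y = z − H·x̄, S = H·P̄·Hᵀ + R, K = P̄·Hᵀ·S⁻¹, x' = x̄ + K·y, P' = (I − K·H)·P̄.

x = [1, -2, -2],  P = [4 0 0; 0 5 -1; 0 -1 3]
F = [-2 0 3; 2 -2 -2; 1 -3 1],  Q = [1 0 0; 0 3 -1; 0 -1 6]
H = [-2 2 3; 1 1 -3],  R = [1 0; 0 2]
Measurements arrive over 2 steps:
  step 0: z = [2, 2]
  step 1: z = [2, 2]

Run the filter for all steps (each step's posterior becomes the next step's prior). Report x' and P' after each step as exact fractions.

step 0: x̄ = F·x = [-8, 10, 5]
step 0: P̄ = F·P·Fᵀ + Q = [44 -28 10; -28 43 27; 10 27 64]
step 0: y = z − H·x̄ = [-49, 15]
step 0: S = H·P̄·Hᵀ + R = [1353 -569; -569 387]
step 0: K = P̄·Hᵀ·S⁻¹ = [-26042/99925 -41904/99925; 48747/199850 37589/199850; -733/199850 -81121/199850]
step 0: x' = x̄ + K·y = [-151902/99925, 86866/99925, -90824/99925]
step 0: P' = (I − K·H)·P̄ = [841256/99925 243802/99925 389622/99925; 243802/99925 203843/199850 205423/199850; 389622/99925 205423/199850 382303/199850]
step 1: x̄ = F·x = [4476/14275, -295888/99925, -503324/99925]
step 1: P̄ = F·P·Fᵀ + Q = [145671/28550 -36682/14275 -25861/14275; -36682/14275 591391/99925 272243/99925; -25861/14275 272243/99925 1249414/99925]
step 1: y = z − H·x̄ = [2364262/99925, -1045566/99925]
step 1: S = H·P̄·Hᵀ + R = [23243041/99925 -13527613/99925; -13527613/99925 22969943/199850]
step 1: K = P̄·Hᵀ·S⁻¹ = [-87241841/560082395 -63932347/560082395; 447147089/1680247185 456140918/1680247185; 79844006/1680247185 -440977048/1680247185]
step 1: x' = x̄ + K·y = [-1219600496/560082395, 831448154/1680247185, -1960129864/1680247185]
step 1: P' = (I − K·H)·P̄ = [1554313294/560082395 446402253/560082395 709526747/560082395; 446402253/560082395 899545228/1680247185 442156717/1680247185; 709526747/560082395 442156717/1680247185 1150897018/1680247185]

step 0: x' = [-151902/99925, 86866/99925, -90824/99925], P' = [841256/99925 243802/99925 389622/99925; 243802/99925 203843/199850 205423/199850; 389622/99925 205423/199850 382303/199850]
step 1: x' = [-1219600496/560082395, 831448154/1680247185, -1960129864/1680247185], P' = [1554313294/560082395 446402253/560082395 709526747/560082395; 446402253/560082395 899545228/1680247185 442156717/1680247185; 709526747/560082395 442156717/1680247185 1150897018/1680247185]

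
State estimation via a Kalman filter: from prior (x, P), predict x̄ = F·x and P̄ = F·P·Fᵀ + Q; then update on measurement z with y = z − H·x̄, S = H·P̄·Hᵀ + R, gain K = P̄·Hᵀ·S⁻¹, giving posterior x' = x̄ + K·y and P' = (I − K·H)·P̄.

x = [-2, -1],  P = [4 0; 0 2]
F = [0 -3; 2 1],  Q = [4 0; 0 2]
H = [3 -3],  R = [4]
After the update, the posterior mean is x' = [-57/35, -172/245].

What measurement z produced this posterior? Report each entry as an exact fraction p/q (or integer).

z = [-3]

x̄ = F·x = [3, -5]
P̄ = F·P·Fᵀ + Q = [22 -6; -6 20]
S = H·P̄·Hᵀ + R = [490]
K = P̄·Hᵀ·S⁻¹ = [6/35; -39/245]
x' − x̄ = [-162/35, 1053/245] = K·y
y = (KᵀK)⁻¹·Kᵀ·(x' − x̄) = [-27]
z = y + H·x̄ = [-27] + [24] = [-3]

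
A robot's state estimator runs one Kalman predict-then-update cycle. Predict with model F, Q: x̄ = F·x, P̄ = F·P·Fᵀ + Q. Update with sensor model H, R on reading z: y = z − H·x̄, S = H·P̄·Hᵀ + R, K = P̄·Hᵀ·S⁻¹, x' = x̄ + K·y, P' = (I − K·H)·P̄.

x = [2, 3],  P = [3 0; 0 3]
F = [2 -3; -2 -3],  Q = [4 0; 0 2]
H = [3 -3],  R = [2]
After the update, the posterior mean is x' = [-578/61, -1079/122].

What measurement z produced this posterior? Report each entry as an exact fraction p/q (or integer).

z = [-2]

x̄ = F·x = [-5, -13]
P̄ = F·P·Fᵀ + Q = [43 15; 15 41]
S = H·P̄·Hᵀ + R = [488]
K = P̄·Hᵀ·S⁻¹ = [21/122; -39/244]
x' − x̄ = [-273/61, 507/122] = K·y
y = (KᵀK)⁻¹·Kᵀ·(x' − x̄) = [-26]
z = y + H·x̄ = [-26] + [24] = [-2]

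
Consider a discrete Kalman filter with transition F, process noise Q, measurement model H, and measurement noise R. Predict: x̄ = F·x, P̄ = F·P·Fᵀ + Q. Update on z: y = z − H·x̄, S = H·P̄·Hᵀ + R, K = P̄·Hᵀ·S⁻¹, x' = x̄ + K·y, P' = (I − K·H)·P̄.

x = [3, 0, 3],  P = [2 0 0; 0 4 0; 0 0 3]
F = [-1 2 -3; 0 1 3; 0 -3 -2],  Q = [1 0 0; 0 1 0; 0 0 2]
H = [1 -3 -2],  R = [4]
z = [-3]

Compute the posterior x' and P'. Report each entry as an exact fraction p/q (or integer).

x' = [-258/79, 381/79, -570/79]
P' = [1311/316 321/316 -14/79; 321/316 7087/316 -2590/79; -14/79 -2590/79 3886/79]

x̄ = F·x = [-12, 9, -6]
P̄ = F·P·Fᵀ + Q = [46 -19 -6; -19 32 -30; -6 -30 50]
y = z − H·x̄ = [24]
S = H·P̄·Hᵀ + R = [316]
K = P̄·Hᵀ·S⁻¹ = [115/316; -55/316; -4/79]
x' = x̄ + K·y = [-258/79, 381/79, -570/79]
P' = (I − K·H)·P̄ = [1311/316 321/316 -14/79; 321/316 7087/316 -2590/79; -14/79 -2590/79 3886/79]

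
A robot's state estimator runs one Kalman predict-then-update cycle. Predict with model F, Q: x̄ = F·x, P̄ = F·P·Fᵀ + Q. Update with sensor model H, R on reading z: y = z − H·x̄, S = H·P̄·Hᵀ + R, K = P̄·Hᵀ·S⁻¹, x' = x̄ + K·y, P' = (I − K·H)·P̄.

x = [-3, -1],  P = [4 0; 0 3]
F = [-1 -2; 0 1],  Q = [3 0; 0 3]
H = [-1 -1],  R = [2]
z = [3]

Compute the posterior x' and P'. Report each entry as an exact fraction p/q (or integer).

x' = [-16/15, -1]
P' = [116/15 -6; -6 6]

x̄ = F·x = [5, -1]
P̄ = F·P·Fᵀ + Q = [19 -6; -6 6]
y = z − H·x̄ = [7]
S = H·P̄·Hᵀ + R = [15]
K = P̄·Hᵀ·S⁻¹ = [-13/15; 0]
x' = x̄ + K·y = [-16/15, -1]
P' = (I − K·H)·P̄ = [116/15 -6; -6 6]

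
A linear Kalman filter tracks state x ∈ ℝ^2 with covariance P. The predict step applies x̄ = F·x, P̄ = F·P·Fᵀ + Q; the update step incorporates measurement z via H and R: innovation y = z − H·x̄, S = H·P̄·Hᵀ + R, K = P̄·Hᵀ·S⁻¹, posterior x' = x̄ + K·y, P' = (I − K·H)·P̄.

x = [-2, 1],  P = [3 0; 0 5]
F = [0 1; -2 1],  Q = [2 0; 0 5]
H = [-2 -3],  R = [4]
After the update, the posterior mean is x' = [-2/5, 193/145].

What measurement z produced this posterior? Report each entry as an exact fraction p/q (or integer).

x̄ = F·x = [1, 5]
P̄ = F·P·Fᵀ + Q = [7 5; 5 22]
S = H·P̄·Hᵀ + R = [290]
K = P̄·Hᵀ·S⁻¹ = [-1/10; -38/145]
x' − x̄ = [-7/5, -532/145] = K·y
y = (KᵀK)⁻¹·Kᵀ·(x' − x̄) = [14]
z = y + H·x̄ = [14] + [-17] = [-3]

z = [-3]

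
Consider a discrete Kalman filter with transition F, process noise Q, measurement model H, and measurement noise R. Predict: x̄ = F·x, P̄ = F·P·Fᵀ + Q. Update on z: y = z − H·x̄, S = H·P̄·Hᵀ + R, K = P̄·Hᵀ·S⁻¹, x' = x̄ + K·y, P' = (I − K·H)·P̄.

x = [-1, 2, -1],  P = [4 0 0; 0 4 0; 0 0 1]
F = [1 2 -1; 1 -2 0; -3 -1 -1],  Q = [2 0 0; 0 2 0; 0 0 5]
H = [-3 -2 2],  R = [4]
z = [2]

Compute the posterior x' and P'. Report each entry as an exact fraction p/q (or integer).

x̄ = F·x = [4, -5, 2]
P̄ = F·P·Fᵀ + Q = [23 -12 -19; -12 22 -4; -19 -4 46]
y = z − H·x̄ = [0]
S = H·P̄·Hᵀ + R = [599]
K = P̄·Hᵀ·S⁻¹ = [-83/599; -16/599; 157/599]
x' = x̄ + K·y = [4, -5, 2]
P' = (I − K·H)·P̄ = [6888/599 -8516/599 1650/599; -8516/599 12922/599 116/599; 1650/599 116/599 2905/599]

x' = [4, -5, 2]
P' = [6888/599 -8516/599 1650/599; -8516/599 12922/599 116/599; 1650/599 116/599 2905/599]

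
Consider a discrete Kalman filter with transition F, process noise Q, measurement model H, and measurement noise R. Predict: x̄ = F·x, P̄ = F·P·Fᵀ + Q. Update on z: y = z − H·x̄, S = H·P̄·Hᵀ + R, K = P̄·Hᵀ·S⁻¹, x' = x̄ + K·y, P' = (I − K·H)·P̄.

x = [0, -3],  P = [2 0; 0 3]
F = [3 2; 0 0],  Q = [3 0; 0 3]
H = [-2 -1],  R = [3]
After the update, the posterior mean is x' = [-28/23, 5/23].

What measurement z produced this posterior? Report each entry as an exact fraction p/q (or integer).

x̄ = F·x = [-6, 0]
P̄ = F·P·Fᵀ + Q = [33 0; 0 3]
S = H·P̄·Hᵀ + R = [138]
K = P̄·Hᵀ·S⁻¹ = [-11/23; -1/46]
x' − x̄ = [110/23, 5/23] = K·y
y = (KᵀK)⁻¹·Kᵀ·(x' − x̄) = [-10]
z = y + H·x̄ = [-10] + [12] = [2]

z = [2]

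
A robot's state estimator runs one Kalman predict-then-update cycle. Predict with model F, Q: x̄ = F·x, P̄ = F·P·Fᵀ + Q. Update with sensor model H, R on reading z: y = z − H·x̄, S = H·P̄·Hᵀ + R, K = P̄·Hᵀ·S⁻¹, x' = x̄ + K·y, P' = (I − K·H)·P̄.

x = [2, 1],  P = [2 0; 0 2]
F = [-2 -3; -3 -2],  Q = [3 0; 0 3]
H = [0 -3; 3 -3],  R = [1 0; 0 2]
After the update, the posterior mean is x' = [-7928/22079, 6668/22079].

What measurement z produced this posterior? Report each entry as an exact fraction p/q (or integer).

x̄ = F·x = [-7, -8]
P̄ = F·P·Fᵀ + Q = [29 24; 24 29]
S = H·P̄·Hᵀ + R = [262 45; 45 92]
K = P̄·Hᵀ·S⁻¹ = [-7299/22079 7170/22079; -7329/22079 -15/22079]
x' − x̄ = [146625/22079, 183300/22079] = K·y
y = (KᵀK)⁻¹·Kᵀ·(x' − x̄) = [-25, -5]
z = y + H·x̄ = [-25, -5] + [24, 3] = [-1, -2]

z = [-1, -2]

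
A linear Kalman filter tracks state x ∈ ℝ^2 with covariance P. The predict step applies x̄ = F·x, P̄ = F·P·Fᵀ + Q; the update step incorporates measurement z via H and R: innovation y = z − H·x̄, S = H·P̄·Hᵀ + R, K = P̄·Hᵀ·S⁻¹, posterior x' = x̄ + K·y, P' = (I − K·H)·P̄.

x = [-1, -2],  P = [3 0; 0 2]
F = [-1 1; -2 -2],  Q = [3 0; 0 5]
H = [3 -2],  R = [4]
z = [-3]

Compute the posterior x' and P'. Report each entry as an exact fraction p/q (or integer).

x̄ = F·x = [-1, 6]
P̄ = F·P·Fᵀ + Q = [8 2; 2 25]
y = z − H·x̄ = [12]
S = H·P̄·Hᵀ + R = [152]
K = P̄·Hᵀ·S⁻¹ = [5/38; -11/38]
x' = x̄ + K·y = [11/19, 48/19]
P' = (I − K·H)·P̄ = [102/19 148/19; 148/19 233/19]

x' = [11/19, 48/19]
P' = [102/19 148/19; 148/19 233/19]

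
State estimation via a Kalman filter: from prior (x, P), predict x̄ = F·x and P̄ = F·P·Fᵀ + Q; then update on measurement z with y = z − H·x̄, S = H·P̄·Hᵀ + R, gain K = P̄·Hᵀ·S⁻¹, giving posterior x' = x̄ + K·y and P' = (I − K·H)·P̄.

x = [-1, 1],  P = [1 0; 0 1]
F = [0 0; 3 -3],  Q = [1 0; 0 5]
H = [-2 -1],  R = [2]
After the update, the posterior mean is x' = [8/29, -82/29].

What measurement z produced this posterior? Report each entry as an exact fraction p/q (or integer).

x̄ = F·x = [0, -6]
P̄ = F·P·Fᵀ + Q = [1 0; 0 23]
S = H·P̄·Hᵀ + R = [29]
K = P̄·Hᵀ·S⁻¹ = [-2/29; -23/29]
x' − x̄ = [8/29, 92/29] = K·y
y = (KᵀK)⁻¹·Kᵀ·(x' − x̄) = [-4]
z = y + H·x̄ = [-4] + [6] = [2]

z = [2]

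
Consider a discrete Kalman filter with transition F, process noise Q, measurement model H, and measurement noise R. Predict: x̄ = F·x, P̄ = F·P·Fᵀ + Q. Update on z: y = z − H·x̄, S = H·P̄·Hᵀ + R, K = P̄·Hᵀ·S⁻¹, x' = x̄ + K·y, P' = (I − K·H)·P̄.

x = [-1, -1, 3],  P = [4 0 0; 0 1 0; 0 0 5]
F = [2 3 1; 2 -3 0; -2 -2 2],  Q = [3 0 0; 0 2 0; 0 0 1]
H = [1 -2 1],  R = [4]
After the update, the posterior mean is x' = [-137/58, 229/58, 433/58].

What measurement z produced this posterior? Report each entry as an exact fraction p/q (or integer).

x̄ = F·x = [-2, 1, 10]
P̄ = F·P·Fᵀ + Q = [33 7 -12; 7 27 -10; -12 -10 41]
S = H·P̄·Hᵀ + R = [174]
K = P̄·Hᵀ·S⁻¹ = [7/174; -19/58; 49/174]
x' − x̄ = [-21/58, 171/58, -147/58] = K·y
y = (KᵀK)⁻¹·Kᵀ·(x' − x̄) = [-9]
z = y + H·x̄ = [-9] + [6] = [-3]

z = [-3]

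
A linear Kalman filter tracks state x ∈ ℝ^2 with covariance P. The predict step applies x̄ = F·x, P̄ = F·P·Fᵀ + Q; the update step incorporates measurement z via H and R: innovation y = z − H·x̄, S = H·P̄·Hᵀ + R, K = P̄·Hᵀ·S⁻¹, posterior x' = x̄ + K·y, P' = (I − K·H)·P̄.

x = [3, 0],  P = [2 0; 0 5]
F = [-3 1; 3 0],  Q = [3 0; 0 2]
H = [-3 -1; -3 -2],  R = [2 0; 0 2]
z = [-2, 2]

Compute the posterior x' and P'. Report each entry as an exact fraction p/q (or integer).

x' = [87/94, -523/282]
P' = [43/47 -75/47; -75/47 446/141]

x̄ = F·x = [-9, 9]
P̄ = F·P·Fᵀ + Q = [26 -18; -18 20]
y = z − H·x̄ = [-20, -7]
S = H·P̄·Hᵀ + R = [148 112; 112 100]
K = P̄·Hᵀ·S⁻¹ = [-27/47 21/94; 229/282 -217/282]
x' = x̄ + K·y = [87/94, -523/282]
P' = (I − K·H)·P̄ = [43/47 -75/47; -75/47 446/141]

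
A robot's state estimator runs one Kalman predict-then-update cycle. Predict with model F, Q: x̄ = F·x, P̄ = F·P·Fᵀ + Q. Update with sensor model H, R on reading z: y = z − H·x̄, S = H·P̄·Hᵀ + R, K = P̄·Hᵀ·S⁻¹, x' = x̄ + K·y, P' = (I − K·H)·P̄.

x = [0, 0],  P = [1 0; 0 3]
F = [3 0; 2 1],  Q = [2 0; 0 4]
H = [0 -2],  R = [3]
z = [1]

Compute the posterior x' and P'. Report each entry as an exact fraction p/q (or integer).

x' = [-12/47, -22/47]
P' = [373/47 18/47; 18/47 33/47]

x̄ = F·x = [0, 0]
P̄ = F·P·Fᵀ + Q = [11 6; 6 11]
y = z − H·x̄ = [1]
S = H·P̄·Hᵀ + R = [47]
K = P̄·Hᵀ·S⁻¹ = [-12/47; -22/47]
x' = x̄ + K·y = [-12/47, -22/47]
P' = (I − K·H)·P̄ = [373/47 18/47; 18/47 33/47]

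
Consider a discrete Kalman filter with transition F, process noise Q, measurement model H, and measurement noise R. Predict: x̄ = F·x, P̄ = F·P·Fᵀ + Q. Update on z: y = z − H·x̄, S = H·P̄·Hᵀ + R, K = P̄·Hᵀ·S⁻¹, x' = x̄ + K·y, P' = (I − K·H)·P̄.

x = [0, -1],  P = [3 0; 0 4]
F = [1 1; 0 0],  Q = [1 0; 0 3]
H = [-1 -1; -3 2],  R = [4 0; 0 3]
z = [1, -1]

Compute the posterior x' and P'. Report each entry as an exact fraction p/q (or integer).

x' = [-13/109, -64/109]
P' = [184/327 56/109; 56/109 108/109]

x̄ = F·x = [-1, 0]
P̄ = F·P·Fᵀ + Q = [8 0; 0 3]
y = z − H·x̄ = [0, -4]
S = H·P̄·Hᵀ + R = [15 18; 18 87]
K = P̄·Hᵀ·S⁻¹ = [-88/327 -24/109; -41/109 16/109]
x' = x̄ + K·y = [-13/109, -64/109]
P' = (I − K·H)·P̄ = [184/327 56/109; 56/109 108/109]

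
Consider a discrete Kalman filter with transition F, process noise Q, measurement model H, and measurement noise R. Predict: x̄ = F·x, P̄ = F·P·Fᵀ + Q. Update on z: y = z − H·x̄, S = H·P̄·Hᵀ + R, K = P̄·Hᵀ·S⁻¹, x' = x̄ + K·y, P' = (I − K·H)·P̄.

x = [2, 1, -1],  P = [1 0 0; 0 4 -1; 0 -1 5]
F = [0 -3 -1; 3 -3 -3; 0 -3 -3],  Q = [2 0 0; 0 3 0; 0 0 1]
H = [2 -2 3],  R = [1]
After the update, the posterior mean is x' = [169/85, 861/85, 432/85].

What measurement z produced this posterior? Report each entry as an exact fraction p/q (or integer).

x̄ = F·x = [-2, 6, 0]
P̄ = F·P·Fᵀ + Q = [37 39 39; 39 75 63; 39 63 64]
S = H·P̄·Hᵀ + R = [425]
K = P̄·Hᵀ·S⁻¹ = [113/425; 117/425; 144/425]
x' − x̄ = [339/85, 351/85, 432/85] = K·y
y = (KᵀK)⁻¹·Kᵀ·(x' − x̄) = [15]
z = y + H·x̄ = [15] + [-16] = [-1]

z = [-1]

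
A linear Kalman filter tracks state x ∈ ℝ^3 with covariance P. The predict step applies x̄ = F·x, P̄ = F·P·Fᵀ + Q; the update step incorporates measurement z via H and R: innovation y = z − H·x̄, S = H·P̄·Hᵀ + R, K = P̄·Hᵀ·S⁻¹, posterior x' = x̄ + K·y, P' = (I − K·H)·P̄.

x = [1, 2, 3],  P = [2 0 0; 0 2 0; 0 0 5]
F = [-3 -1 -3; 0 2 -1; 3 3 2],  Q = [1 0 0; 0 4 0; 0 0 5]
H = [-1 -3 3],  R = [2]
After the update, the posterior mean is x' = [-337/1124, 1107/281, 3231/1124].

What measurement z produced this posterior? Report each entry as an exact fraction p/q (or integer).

z = [-3]

x̄ = F·x = [-14, 1, 15]
P̄ = F·P·Fᵀ + Q = [66 11 -54; 11 17 2; -54 2 61]
S = H·P̄·Hᵀ + R = [1124]
K = P̄·Hᵀ·S⁻¹ = [-261/1124; -14/281; 231/1124]
x' − x̄ = [15399/1124, 826/281, -13629/1124] = K·y
y = (KᵀK)⁻¹·Kᵀ·(x' − x̄) = [-59]
z = y + H·x̄ = [-59] + [56] = [-3]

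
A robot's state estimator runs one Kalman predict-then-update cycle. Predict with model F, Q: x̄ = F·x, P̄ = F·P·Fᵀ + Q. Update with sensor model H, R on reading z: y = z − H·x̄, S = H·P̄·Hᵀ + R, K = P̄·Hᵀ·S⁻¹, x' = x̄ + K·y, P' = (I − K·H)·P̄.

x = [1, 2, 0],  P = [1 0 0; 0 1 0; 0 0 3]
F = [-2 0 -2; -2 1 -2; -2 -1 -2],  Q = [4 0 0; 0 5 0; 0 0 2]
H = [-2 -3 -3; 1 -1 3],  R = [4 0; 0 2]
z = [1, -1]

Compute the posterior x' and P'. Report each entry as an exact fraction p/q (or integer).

x' = [10518/26599, 637/26599, -14982/26599]
P' = [80884/26599 -18600/26599 -31880/26599; -18600/26599 13789/26599 6359/26599; -31880/26599 6359/26599 16505/26599]

x̄ = F·x = [-2, 0, -4]
P̄ = F·P·Fᵀ + Q = [20 16 16; 16 22 15; 16 15 19]
y = z − H·x̄ = [-15, 13]
S = H·P̄·Hᵀ + R = [1107 -395; -395 189]
K = P̄·Hᵀ·S⁻¹ = [-2582/26599 1922/26599; -5811/26599 -6656/26599; -1208/26599 5638/26599]
x' = x̄ + K·y = [10518/26599, 637/26599, -14982/26599]
P' = (I − K·H)·P̄ = [80884/26599 -18600/26599 -31880/26599; -18600/26599 13789/26599 6359/26599; -31880/26599 6359/26599 16505/26599]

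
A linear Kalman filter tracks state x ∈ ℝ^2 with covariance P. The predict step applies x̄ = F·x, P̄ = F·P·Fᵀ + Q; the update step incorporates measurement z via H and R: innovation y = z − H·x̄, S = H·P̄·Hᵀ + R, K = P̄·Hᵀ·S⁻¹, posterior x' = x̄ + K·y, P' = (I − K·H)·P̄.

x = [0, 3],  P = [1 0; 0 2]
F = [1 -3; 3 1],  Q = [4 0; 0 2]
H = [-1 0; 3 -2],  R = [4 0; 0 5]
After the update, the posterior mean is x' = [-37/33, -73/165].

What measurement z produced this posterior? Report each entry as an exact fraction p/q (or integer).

z = [1, -2]

x̄ = F·x = [-9, 3]
P̄ = F·P·Fᵀ + Q = [23 -3; -3 13]
S = H·P̄·Hᵀ + R = [27 -75; -75 300]
K = P̄·Hᵀ·S⁻¹ = [-17/33 4/33; -23/33 -16/55]
x' − x̄ = [260/33, -568/165] = K·y
y = (KᵀK)⁻¹·Kᵀ·(x' − x̄) = [-8, 31]
z = y + H·x̄ = [-8, 31] + [9, -33] = [1, -2]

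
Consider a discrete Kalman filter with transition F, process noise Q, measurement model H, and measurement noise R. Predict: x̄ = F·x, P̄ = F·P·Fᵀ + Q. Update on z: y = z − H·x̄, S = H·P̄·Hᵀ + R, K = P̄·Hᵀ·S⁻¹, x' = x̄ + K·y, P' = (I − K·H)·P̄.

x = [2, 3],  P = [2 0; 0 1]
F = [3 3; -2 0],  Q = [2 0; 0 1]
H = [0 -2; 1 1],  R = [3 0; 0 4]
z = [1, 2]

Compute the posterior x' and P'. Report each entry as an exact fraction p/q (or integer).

x' = [1003/222, -49/74]
P' = [857/222 -55/74; -55/74 51/74]

x̄ = F·x = [15, -4]
P̄ = F·P·Fᵀ + Q = [29 -12; -12 9]
y = z − H·x̄ = [-7, -9]
S = H·P̄·Hᵀ + R = [39 6; 6 18]
K = P̄·Hᵀ·S⁻¹ = [55/111 173/222; -17/37 -1/74]
x' = x̄ + K·y = [1003/222, -49/74]
P' = (I − K·H)·P̄ = [857/222 -55/74; -55/74 51/74]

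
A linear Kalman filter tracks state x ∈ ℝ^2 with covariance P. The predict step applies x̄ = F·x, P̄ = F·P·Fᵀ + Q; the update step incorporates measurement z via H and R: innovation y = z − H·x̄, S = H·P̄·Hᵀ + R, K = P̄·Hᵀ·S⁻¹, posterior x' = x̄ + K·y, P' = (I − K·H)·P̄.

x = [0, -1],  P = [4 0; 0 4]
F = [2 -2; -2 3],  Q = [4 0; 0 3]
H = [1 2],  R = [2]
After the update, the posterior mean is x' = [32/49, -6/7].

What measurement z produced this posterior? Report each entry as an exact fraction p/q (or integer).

z = [-1]

x̄ = F·x = [2, -3]
P̄ = F·P·Fᵀ + Q = [36 -40; -40 55]
S = H·P̄·Hᵀ + R = [98]
K = P̄·Hᵀ·S⁻¹ = [-22/49; 5/7]
x' − x̄ = [-66/49, 15/7] = K·y
y = (KᵀK)⁻¹·Kᵀ·(x' − x̄) = [3]
z = y + H·x̄ = [3] + [-4] = [-1]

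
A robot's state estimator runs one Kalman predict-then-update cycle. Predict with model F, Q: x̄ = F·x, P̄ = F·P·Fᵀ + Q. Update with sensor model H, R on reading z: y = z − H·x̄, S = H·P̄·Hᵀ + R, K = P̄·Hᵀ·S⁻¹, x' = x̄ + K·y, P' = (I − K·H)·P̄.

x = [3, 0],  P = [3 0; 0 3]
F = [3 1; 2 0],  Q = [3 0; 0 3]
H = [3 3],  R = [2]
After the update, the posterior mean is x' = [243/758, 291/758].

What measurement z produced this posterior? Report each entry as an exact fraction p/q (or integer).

x̄ = F·x = [9, 6]
P̄ = F·P·Fᵀ + Q = [33 18; 18 15]
S = H·P̄·Hᵀ + R = [758]
K = P̄·Hᵀ·S⁻¹ = [153/758; 99/758]
x' − x̄ = [-6579/758, -4257/758] = K·y
y = (KᵀK)⁻¹·Kᵀ·(x' − x̄) = [-43]
z = y + H·x̄ = [-43] + [45] = [2]

z = [2]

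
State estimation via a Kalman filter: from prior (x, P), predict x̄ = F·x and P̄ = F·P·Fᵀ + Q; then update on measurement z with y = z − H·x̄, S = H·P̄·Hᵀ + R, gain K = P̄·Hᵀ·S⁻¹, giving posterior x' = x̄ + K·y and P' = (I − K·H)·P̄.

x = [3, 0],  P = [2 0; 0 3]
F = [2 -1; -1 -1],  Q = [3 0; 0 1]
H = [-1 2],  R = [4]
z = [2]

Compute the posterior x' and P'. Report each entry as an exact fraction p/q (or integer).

x̄ = F·x = [6, -3]
P̄ = F·P·Fᵀ + Q = [14 -1; -1 6]
y = z − H·x̄ = [14]
S = H·P̄·Hᵀ + R = [46]
K = P̄·Hᵀ·S⁻¹ = [-8/23; 13/46]
x' = x̄ + K·y = [26/23, 22/23]
P' = (I − K·H)·P̄ = [194/23 81/23; 81/23 107/46]

x' = [26/23, 22/23]
P' = [194/23 81/23; 81/23 107/46]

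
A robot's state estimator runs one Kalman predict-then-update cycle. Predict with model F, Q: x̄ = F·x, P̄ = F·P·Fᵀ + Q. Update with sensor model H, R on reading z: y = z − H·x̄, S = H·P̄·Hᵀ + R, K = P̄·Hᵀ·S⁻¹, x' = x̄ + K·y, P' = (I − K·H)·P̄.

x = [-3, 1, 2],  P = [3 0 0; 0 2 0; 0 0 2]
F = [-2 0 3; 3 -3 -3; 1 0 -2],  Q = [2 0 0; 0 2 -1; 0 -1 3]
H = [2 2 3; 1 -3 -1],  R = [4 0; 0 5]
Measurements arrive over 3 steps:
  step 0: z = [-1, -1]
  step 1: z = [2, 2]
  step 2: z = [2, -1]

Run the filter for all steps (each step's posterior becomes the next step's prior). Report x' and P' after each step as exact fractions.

step 0: x̄ = F·x = [12, -18, -7]
step 0: P̄ = F·P·Fᵀ + Q = [32 -36 -18; -36 65 20; -18 20 14]
step 0: y = z − H·x̄ = [32, -74]
step 0: S = H·P̄·Hᵀ + R = [254 -462; -462 1008]
step 0: K = P̄·Hᵀ·S⁻¹ = [125/507 2872/10647; 71/1014 -4619/21294; 46/507 -529/10647]
step 0: x' = x̄ + K·y = [-764/10647, 3113/10647, -4471/10647]
step 0: P' = (I − K·H)·P̄ = [49678/10647 27830/10647 -48172/10647; 27830/10647 48803/21294 -33827/10647; -48172/10647 -33827/10647 55954/10647]
step 1: x̄ = F·x = [-11885/10647, 198/1183, 2726/3549]
step 1: P̄ = F·P·Fᵀ + Q = [1301656/10647 -116979/1183 -257428/3549; -116979/1183 210859/2366 69023/1183; -257428/3549 69023/1183 55347/1183]
step 1: y = z − H·x̄ = [16966/10647, 46703/10647]
step 1: S = H·P̄·Hᵀ + R = [3292369/10647 -7978567/10647; -7978567/10647 43962959/21294]
step 1: K = P̄·Hᵀ·S⁻¹ = [330415392/1636819819 509551378/1636819819; 61495141/1636819819 -314300423/1636819819; 225715639/1636819819 -151443482/1636819819]
step 1: x' = x̄ + K·y = [934516953/1636819819, -1006728015/1636819819, 952619430/1636819819]
step 1: P' = (I − K·H)·P̄ = [6151271842/1636819819 3113060996/1636819819 -5735668036/1636819819; 3113060996/1636819819 2861975823/1636819819 -3901364358/1636819819; -5735668036/1636819819 -3901364358/1636819819 6725642448/1636819819]
step 2: x̄ = F·x = [988824384/1636819819, 2965876614/1636819819, -970721907/1636819819]
step 2: P̄ = F·P·Fᵀ + Q = [157237525470/1636819819 -129682788426/1636819819 -92806074624/1636819819; -129682788426/1636819819 121906018931/1636819819 76044493583/1636819819; -92806074624/1636819819 76044493583/1636819819 60906973235/1636819819]
step 2: y = z − H·x̄ = [-1723596637/1636819819, 5301263732/1636819819]
step 2: S = H·P̄·Hᵀ + R = [432682936095/1636819819 -1010246332684/1636819819; -1010246332684/1636819819 2743458609481/1636819819]
step 2: K = P̄·Hᵀ·S⁻¹ = [20162269367976/101691140082581 31113591059436/101691140082581; 3606819455069/101691140082581 -19853462225486/101691140082581; 14393042666189/101691140082581 -8853747666212/101691140082581]
step 2: x' = x̄ + K·y = [140971173766776/101691140082581, 116163203109591/101691140082581, -104139543508776/101691140082581]
step 2: P' = (I − K·H)·P̄ = [371224937021298/101691140082581 186967391677578/101691140082581 -345245193308616/101691140082581; 186967391677578/101691140082581 174030230564272/101691140082581 -235855988887808/101691140082581; -345245193308616/101691140082581 -235855988887808/101691140082581 406591511685868/101691140082581]

step 0: x' = [-764/10647, 3113/10647, -4471/10647], P' = [49678/10647 27830/10647 -48172/10647; 27830/10647 48803/21294 -33827/10647; -48172/10647 -33827/10647 55954/10647]
step 1: x' = [934516953/1636819819, -1006728015/1636819819, 952619430/1636819819], P' = [6151271842/1636819819 3113060996/1636819819 -5735668036/1636819819; 3113060996/1636819819 2861975823/1636819819 -3901364358/1636819819; -5735668036/1636819819 -3901364358/1636819819 6725642448/1636819819]
step 2: x' = [140971173766776/101691140082581, 116163203109591/101691140082581, -104139543508776/101691140082581], P' = [371224937021298/101691140082581 186967391677578/101691140082581 -345245193308616/101691140082581; 186967391677578/101691140082581 174030230564272/101691140082581 -235855988887808/101691140082581; -345245193308616/101691140082581 -235855988887808/101691140082581 406591511685868/101691140082581]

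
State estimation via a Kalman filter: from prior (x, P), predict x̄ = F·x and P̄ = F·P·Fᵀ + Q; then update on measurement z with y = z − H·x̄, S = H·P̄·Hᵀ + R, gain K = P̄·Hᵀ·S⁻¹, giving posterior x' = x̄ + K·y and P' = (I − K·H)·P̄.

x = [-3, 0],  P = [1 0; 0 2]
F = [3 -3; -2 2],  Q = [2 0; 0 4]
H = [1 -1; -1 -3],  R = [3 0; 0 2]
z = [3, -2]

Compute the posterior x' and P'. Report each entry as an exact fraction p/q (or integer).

x' = [5110/2603, -236/2603]
P' = [4234/2603 -1088/2603; -1088/2603 796/2603]

x̄ = F·x = [-9, 6]
P̄ = F·P·Fᵀ + Q = [29 -18; -18 16]
y = z − H·x̄ = [18, 7]
S = H·P̄·Hᵀ + R = [84 55; 55 67]
K = P̄·Hᵀ·S⁻¹ = [1774/2603 -485/2603; -628/2603 -650/2603]
x' = x̄ + K·y = [5110/2603, -236/2603]
P' = (I − K·H)·P̄ = [4234/2603 -1088/2603; -1088/2603 796/2603]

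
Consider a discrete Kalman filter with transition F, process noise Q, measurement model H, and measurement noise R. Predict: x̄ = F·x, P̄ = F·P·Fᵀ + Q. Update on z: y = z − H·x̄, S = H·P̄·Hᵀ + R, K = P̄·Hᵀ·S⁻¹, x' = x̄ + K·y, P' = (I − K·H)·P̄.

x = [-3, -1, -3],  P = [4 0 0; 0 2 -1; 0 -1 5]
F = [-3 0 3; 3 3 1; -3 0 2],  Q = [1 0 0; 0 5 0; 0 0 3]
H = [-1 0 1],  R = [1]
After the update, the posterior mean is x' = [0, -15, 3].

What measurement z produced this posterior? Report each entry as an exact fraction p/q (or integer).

x̄ = F·x = [0, -15, 3]
P̄ = F·P·Fᵀ + Q = [82 -30 66; -30 58 -32; 66 -32 59]
S = H·P̄·Hᵀ + R = [10]
K = P̄·Hᵀ·S⁻¹ = [-8/5; -1/5; -7/10]
x' − x̄ = [0, 0, 0] = K·y
y = (KᵀK)⁻¹·Kᵀ·(x' − x̄) = [0]
z = y + H·x̄ = [0] + [3] = [3]

z = [3]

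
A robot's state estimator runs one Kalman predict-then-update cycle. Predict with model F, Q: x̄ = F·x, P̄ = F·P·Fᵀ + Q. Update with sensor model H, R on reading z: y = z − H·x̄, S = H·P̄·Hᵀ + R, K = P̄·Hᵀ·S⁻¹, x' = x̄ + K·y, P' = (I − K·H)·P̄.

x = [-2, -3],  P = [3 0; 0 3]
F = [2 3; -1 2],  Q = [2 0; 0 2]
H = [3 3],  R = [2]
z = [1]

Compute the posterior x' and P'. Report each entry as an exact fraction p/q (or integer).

x' = [-338/185, 391/185]
P' = [5059/740 -4953/740; -4953/740 5011/740]

x̄ = F·x = [-13, -4]
P̄ = F·P·Fᵀ + Q = [41 12; 12 17]
y = z − H·x̄ = [52]
S = H·P̄·Hᵀ + R = [740]
K = P̄·Hᵀ·S⁻¹ = [159/740; 87/740]
x' = x̄ + K·y = [-338/185, 391/185]
P' = (I − K·H)·P̄ = [5059/740 -4953/740; -4953/740 5011/740]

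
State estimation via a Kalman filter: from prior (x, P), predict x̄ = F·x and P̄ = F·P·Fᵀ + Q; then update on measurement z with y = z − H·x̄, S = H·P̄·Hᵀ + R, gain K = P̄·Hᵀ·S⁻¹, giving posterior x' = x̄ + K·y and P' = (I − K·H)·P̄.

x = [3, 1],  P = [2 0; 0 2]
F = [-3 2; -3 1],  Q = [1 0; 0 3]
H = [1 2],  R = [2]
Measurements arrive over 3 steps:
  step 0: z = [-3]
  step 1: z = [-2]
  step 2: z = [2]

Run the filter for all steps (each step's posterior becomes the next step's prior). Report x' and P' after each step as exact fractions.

step 0: x' = [-43/209, -312/209], P' = [602/209 -230/209; -230/209 183/209]
step 1: x' = [-116446/71385, -907/4759], P' = [165454/71385 -3860/4759; -3860/4759 3468/4759]
step 2: x' = [300648/721247, 602435/721247], P' = [14896942/6491223 -1739290/2163741; -1739290/2163741 523939/721247]

step 0: x̄ = F·x = [-7, -8]
step 0: P̄ = F·P·Fᵀ + Q = [27 22; 22 23]
step 0: y = z − H·x̄ = [20]
step 0: S = H·P̄·Hᵀ + R = [209]
step 0: K = P̄·Hᵀ·S⁻¹ = [71/209; 68/209]
step 0: x' = x̄ + K·y = [-43/209, -312/209]
step 0: P' = (I − K·H)·P̄ = [602/209 -230/209; -230/209 183/209]
step 1: x̄ = F·x = [-45/19, -183/209]
step 1: P̄ = F·P·Fᵀ + Q = [829/19 714/19; 714/19 7608/209]
step 1: y = z − H·x̄ = [443/209]
step 1: S = H·P̄·Hᵀ + R = [71385/209]
step 1: K = P̄·Hᵀ·S⁻¹ = [24827/71385; 1538/4759]
step 1: x' = x̄ + K·y = [-116446/71385, -907/4759]
step 1: P' = (I − K·H)·P̄ = [165454/71385 -3860/4759; -3860/4759 3468/4759]
step 2: x̄ = F·x = [107376/23795, 111911/23795]
step 2: P̄ = F·P·Fᵀ + Q = [821117/23795 704742/23795; 704742/23795 700887/23795]
step 2: y = z − H·x̄ = [-283608/23795]
step 2: S = H·P̄·Hᵀ + R = [6491223/23795]
step 2: K = P̄·Hᵀ·S⁻¹ = [2230601/6491223; 702172/2163741]
step 2: x' = x̄ + K·y = [300648/721247, 602435/721247]
step 2: P' = (I − K·H)·P̄ = [14896942/6491223 -1739290/2163741; -1739290/2163741 523939/721247]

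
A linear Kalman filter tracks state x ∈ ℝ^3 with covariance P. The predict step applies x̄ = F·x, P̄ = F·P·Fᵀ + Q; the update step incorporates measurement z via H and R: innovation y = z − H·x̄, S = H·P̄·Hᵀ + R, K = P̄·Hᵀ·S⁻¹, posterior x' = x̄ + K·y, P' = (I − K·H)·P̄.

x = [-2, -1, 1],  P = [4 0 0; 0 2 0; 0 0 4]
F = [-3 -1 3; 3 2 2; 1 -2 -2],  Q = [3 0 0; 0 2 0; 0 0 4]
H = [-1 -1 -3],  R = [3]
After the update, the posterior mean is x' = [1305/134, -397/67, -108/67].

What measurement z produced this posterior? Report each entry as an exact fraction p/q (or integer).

z = [1]

x̄ = F·x = [10, -6, -2]
P̄ = F·P·Fᵀ + Q = [77 -16 -32; -16 62 -12; -32 -12 32]
S = H·P̄·Hᵀ + R = [134]
K = P̄·Hᵀ·S⁻¹ = [35/134; -5/67; -26/67]
x' − x̄ = [-35/134, 5/67, 26/67] = K·y
y = (KᵀK)⁻¹·Kᵀ·(x' − x̄) = [-1]
z = y + H·x̄ = [-1] + [2] = [1]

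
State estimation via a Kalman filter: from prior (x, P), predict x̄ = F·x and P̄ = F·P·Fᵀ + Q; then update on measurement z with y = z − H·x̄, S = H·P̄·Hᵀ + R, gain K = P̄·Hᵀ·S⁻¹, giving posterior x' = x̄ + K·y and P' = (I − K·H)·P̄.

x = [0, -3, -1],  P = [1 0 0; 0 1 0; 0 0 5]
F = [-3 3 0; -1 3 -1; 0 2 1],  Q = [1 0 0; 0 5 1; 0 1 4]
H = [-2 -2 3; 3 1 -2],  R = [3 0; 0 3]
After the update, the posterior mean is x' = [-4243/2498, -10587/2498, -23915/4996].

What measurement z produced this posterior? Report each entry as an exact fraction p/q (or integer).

z = [-2, 1]

x̄ = F·x = [-9, -8, -7]
P̄ = F·P·Fᵀ + Q = [19 12 6; 12 20 2; 6 2 13]
S = H·P̄·Hᵀ + R = [276 -236; -236 238]
K = P̄·Hᵀ·S⁻¹ = [745/2498 1337/2498; -383/2498 83/1249; 2029/4996 943/2498]
x' − x̄ = [18239/2498, 9397/2498, 11057/4996] = K·y
y = (KᵀK)⁻¹·Kᵀ·(x' − x̄) = [-15, 22]
z = y + H·x̄ = [-15, 22] + [13, -21] = [-2, 1]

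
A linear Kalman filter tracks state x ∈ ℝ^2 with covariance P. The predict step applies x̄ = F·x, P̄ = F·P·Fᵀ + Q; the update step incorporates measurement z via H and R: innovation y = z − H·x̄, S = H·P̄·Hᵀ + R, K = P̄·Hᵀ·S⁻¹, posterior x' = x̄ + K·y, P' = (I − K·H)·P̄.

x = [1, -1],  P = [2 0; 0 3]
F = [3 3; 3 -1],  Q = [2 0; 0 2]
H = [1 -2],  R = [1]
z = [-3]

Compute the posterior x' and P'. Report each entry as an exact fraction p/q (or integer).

x̄ = F·x = [0, 4]
P̄ = F·P·Fᵀ + Q = [47 9; 9 23]
y = z − H·x̄ = [5]
S = H·P̄·Hᵀ + R = [104]
K = P̄·Hᵀ·S⁻¹ = [29/104; -37/104]
x' = x̄ + K·y = [145/104, 231/104]
P' = (I − K·H)·P̄ = [4047/104 2009/104; 2009/104 1023/104]

x' = [145/104, 231/104]
P' = [4047/104 2009/104; 2009/104 1023/104]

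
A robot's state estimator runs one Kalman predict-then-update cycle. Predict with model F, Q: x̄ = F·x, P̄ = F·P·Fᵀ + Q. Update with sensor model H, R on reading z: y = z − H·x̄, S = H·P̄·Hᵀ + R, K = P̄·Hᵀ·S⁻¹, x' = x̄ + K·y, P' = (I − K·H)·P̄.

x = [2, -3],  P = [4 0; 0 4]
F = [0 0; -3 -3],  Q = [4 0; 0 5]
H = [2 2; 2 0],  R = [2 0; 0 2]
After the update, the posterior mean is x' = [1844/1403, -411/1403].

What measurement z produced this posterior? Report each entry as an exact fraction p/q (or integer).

z = [2, 3]

x̄ = F·x = [0, 3]
P̄ = F·P·Fᵀ + Q = [4 0; 0 77]
S = H·P̄·Hᵀ + R = [326 16; 16 18]
K = P̄·Hᵀ·S⁻¹ = [4/1403 620/1403; 693/1403 -616/1403]
x' − x̄ = [1844/1403, -4620/1403] = K·y
y = (KᵀK)⁻¹·Kᵀ·(x' − x̄) = [-4, 3]
z = y + H·x̄ = [-4, 3] + [6, 0] = [2, 3]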